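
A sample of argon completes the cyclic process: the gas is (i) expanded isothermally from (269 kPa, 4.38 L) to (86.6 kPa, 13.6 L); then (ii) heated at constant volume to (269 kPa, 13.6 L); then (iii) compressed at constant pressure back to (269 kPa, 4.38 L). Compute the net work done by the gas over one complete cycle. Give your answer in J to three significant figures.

W_net ≈ -1150 J

Leg (i): W = PᵢVᵢ ln(V_f/Vᵢ) = (1178) ln(13.6/4.38) = 1335 J.
Leg (ii): W = 0.
Leg (iii): W = PΔV = (269)(4.38 − 13.6) = -2480 J.
W_net = 1335 − 2480 = -1145 J.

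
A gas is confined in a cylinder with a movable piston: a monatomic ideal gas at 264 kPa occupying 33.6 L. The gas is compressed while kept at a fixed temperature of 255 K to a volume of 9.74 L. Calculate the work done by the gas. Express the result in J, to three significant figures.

Isothermal: W = nRT ln(V₂/V₁) = P₁V₁ ln(V₂/V₁).
P₁V₁ = (264 kPa)(33.6 L) = 8870 J.
W = 8870 × ln(9.74/33.6) = 8870 × -1.238
W_by_gas = -10984 J.

W ≈ -11000 J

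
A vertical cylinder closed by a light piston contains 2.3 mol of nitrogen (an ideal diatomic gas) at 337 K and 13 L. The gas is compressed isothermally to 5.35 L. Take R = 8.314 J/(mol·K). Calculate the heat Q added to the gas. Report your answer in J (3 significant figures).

Isothermal ⇒ ΔU = 0, so Q = W = nRT ln(V₂/V₁).
Q = (2.3)(8.314)(337) ln(5.35/13) = 6444 × -0.8879 = -5721 J.

Q ≈ -5720 J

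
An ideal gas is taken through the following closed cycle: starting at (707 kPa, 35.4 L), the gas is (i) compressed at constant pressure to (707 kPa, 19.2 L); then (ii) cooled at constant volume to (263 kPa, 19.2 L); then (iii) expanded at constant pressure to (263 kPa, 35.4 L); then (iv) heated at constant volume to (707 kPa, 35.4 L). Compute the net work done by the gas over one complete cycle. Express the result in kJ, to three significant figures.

W_net ≈ -7.19 kJ

Constant-volume legs do no work.
W(i) = (707)(19.2 − 35.4) = -11453 J; W(iii) = (263)(35.4 − 19.2) = 4261 J.
W_net = -11453 + 4261 = -7193 J (the counter-clockwise enclosed area).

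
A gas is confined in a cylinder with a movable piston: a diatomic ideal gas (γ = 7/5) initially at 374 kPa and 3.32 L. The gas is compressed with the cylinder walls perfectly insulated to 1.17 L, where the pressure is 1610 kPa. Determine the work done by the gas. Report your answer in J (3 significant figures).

Adiabatic: W = (P₁V₁ − P₂V₂)/(γ − 1) with γ = 7/5.
P₁V₁ = 1242 J, P₂V₂ = 1884 J.
W = (1242 − 1884) / 0.4 = -1605 J.

W ≈ -1610 J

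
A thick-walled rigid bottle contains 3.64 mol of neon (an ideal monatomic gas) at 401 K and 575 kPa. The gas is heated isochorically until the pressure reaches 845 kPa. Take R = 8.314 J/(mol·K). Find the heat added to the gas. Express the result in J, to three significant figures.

Constant volume ⇒ W = 0, so Q = ΔU = nCᵥΔT with Cᵥ = 3R/2 = 12.47 J/(mol·K).
At constant V, T₂/T₁ = P₂/P₁ ⇒ ΔT = T₁(P₂/P₁ − 1) = 401·(845/575 − 1) = 188.3 K.
ΔU = (3.64)(12.47)(188.3) = 8548 J.

Q ≈ 8550 J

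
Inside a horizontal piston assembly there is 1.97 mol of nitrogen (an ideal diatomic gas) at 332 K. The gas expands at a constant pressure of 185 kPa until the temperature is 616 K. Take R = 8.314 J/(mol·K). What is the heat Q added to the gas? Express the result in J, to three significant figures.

Isobaric: W = nRΔT = (1.97)(8.314)(284) = 4652 J.
ΔU = nCᵥΔT with Cᵥ = 5R/2: ΔU = (1.97)(20.79)(284) = 11629 J.
Q = ΔU + W = 11629 + 4652 = 16280 J.

Q ≈ 16300 J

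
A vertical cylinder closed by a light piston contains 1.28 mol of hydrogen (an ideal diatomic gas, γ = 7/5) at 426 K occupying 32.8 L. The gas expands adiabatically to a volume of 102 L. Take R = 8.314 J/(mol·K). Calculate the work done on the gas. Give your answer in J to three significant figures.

W ≈ -4130 J

Adiabatic: TV^(γ−1) = const with γ = 7/5.
T₂ = T₁ (V₁/V₂)^(γ−1) = 426 × (32.8/102)^0.4 = 426 × 0.6352 = 270.6 K.
W_by = nCᵥ(T₁ − T₂) = (1.28)(20.79)(426 − 270.6) = 4135 J.
Work on gas = −W_by = -4135 J.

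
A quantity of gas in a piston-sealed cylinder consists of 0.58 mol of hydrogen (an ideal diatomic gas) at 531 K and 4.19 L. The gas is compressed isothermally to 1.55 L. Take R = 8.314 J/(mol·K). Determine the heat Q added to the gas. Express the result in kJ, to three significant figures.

Isothermal ⇒ ΔU = 0, so Q = W = nRT ln(V₂/V₁).
Q = (0.58)(8.314)(531) ln(1.55/4.19) = 2561 × -0.9944 = -2546 J.

Q ≈ -2.55 kJ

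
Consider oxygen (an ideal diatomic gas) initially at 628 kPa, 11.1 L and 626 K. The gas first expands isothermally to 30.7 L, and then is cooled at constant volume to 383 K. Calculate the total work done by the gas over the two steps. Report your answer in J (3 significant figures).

Step 1 (isothermal): W = P₁V₁ ln(V₂/V₁) = (6971) ln(30.7/11.1) = 7092 J.
Step 2 (isochoric): W = 0 (constant volume).
W_total = 7092 + 0 = 7092 J.

W_total ≈ 7090 J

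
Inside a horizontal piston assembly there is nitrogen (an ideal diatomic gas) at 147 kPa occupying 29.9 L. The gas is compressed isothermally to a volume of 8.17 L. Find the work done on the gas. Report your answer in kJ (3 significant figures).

W ≈ 5.70 kJ

Isothermal: W = nRT ln(V₂/V₁) = P₁V₁ ln(V₂/V₁).
P₁V₁ = (147 kPa)(29.9 L) = 4395 J.
W = 4395 × ln(8.17/29.9) = 4395 × -1.297
W_by_gas = -5702 J; work on gas = −W_by = 5702 J.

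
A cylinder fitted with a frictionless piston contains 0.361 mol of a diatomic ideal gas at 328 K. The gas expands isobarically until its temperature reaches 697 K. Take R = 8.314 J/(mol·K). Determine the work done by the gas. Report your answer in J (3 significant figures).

Isobaric: W = P ΔV = nR ΔT.
W = (0.361)(8.314)(697 − 328) = 1107 J.

W ≈ 1110 J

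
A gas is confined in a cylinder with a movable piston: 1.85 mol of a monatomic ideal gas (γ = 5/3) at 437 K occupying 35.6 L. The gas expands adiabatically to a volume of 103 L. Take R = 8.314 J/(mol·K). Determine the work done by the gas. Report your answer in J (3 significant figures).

W ≈ 5120 J

Adiabatic: TV^(γ−1) = const with γ = 5/3.
T₂ = T₁ (V₁/V₂)^(γ−1) = 437 × (35.6/103)^0.667 = 437 × 0.4925 = 215.2 K.
W_by = nCᵥ(T₁ − T₂) = (1.85)(12.47)(437 − 215.2) = 5117 J.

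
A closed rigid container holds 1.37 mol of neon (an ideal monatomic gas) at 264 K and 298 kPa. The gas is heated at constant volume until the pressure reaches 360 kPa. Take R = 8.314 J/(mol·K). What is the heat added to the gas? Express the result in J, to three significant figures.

Constant volume ⇒ W = 0, so Q = ΔU = nCᵥΔT with Cᵥ = 3R/2 = 12.47 J/(mol·K).
At constant V, T₂/T₁ = P₂/P₁ ⇒ ΔT = T₁(P₂/P₁ − 1) = 264·(360/298 − 1) = 54.93 K.
ΔU = (1.37)(12.47)(54.93) = 938.4 J.

Q ≈ 938 J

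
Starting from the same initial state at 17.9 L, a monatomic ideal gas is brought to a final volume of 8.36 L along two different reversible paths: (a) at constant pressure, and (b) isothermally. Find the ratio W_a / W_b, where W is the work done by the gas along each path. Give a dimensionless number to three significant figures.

W_a / W_b ≈ 0.700

Path (a) isobaric: W = P₁(V₂ − V₁) → W_a/(P₁V₁) = -0.533.
Path (b) isothermal: W = P₁V₁ ln(V₂/V₁) → W_b/(P₁V₁) = -0.7613.
W_a / W_b = -0.533 / -0.7613 = 0.7.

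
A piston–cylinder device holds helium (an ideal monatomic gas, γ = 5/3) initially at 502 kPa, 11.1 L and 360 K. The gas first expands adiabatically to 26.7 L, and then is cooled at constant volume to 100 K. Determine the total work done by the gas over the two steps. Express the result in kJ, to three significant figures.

Step 1 (adiabatic): W = (P₁V₁ − P₂V₂)/(γ−1) = (5572 − 3104)/0.667 = 3703 J.
Step 2 (isochoric): W = 0 (constant volume).
W_total = 3703 + 0 = 3703 J.

W_total ≈ 3.70 kJ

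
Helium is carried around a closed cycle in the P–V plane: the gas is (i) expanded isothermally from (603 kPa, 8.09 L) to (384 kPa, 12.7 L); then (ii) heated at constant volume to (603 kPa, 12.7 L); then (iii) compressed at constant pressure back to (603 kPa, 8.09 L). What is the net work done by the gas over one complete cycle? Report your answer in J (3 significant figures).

Leg (i): W = PᵢVᵢ ln(V_f/Vᵢ) = (4878) ln(12.7/8.09) = 2200 J.
Leg (ii): W = 0.
Leg (iii): W = PΔV = (603)(8.09 − 12.7) = -2780 J.
W_net = 2200 − 2780 = -579.9 J.

W_net ≈ -580 J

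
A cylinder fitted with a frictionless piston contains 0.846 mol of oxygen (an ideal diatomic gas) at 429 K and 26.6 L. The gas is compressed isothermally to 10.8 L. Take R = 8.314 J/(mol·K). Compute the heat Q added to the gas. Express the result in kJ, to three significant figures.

Q ≈ -2.72 kJ

Isothermal ⇒ ΔU = 0, so Q = W = nRT ln(V₂/V₁).
Q = (0.846)(8.314)(429) ln(10.8/26.6) = 3017 × -0.9014 = -2720 J.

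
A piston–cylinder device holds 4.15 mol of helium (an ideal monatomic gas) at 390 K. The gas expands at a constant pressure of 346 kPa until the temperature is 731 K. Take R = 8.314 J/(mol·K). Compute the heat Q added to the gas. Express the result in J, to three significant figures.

Q ≈ 29400 J

Isobaric: W = nRΔT = (4.15)(8.314)(341) = 11766 J.
ΔU = nCᵥΔT with Cᵥ = 3R/2: ΔU = (4.15)(12.47)(341) = 17648 J.
Q = ΔU + W = 17648 + 11766 = 29414 J.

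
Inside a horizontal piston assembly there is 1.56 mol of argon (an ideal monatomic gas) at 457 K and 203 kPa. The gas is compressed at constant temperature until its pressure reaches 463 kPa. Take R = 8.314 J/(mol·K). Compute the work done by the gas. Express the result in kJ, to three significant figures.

W ≈ -4.89 kJ

Isothermal process: W = nRT ln(V₂/V₁) = nRT ln(P₁/P₂).
W = (1.56)(8.314)(457) × ln(203/463)
  = 5927 × ln(0.4384) = 5927 × -0.8245
W_by_gas = -4887 J.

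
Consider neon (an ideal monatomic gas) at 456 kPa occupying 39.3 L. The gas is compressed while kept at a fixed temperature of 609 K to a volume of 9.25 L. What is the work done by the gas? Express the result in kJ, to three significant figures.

W ≈ -25.9 kJ

Isothermal: W = nRT ln(V₂/V₁) = P₁V₁ ln(V₂/V₁).
P₁V₁ = (456 kPa)(39.3 L) = 17921 J.
W = 17921 × ln(9.25/39.3) = 17921 × -1.447
W_by_gas = -25924 J.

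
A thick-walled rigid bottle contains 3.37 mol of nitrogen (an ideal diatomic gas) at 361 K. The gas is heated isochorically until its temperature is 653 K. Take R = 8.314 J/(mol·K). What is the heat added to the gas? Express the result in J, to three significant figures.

Constant volume ⇒ W = 0, so Q = ΔU = nCᵥΔT with Cᵥ = 5R/2 = 20.79 J/(mol·K).
ΔU = (3.37)(20.79)(653 − 361) = 20453 J.

Q ≈ 20500 J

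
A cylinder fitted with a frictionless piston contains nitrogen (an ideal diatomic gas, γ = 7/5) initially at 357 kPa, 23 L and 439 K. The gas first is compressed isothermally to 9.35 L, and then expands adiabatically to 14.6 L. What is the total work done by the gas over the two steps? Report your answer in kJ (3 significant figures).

W_total ≈ -4.04 kJ

Step 1 (isothermal): W = P₁V₁ ln(V₂/V₁) = (8211) ln(9.35/23) = -7391 J.
After step 1: P = 878.2 kPa, V = 9.35 L, T = 439 K.
Step 2 (adiabatic): W = (P₁V₁ − P₂V₂)/(γ−1) = (8211 − 6870)/0.4 = 3352 J.
W_total = -7391 + 3352 = -4039 J.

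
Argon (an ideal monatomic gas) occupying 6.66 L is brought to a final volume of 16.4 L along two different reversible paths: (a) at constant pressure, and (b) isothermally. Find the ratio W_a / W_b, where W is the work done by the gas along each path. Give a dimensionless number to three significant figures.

Path (a) isobaric: W = P₁(V₂ − V₁) → W_a/(P₁V₁) = 1.462.
Path (b) isothermal: W = P₁V₁ ln(V₂/V₁) → W_b/(P₁V₁) = 0.9012.
W_a / W_b = 1.462 / 0.9012 = 1.623.

W_a / W_b ≈ 1.62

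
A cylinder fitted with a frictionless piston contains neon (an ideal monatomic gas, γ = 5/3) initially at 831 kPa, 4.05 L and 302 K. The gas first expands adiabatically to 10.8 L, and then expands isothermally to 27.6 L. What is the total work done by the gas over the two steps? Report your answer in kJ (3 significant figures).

Step 1 (adiabatic): W = (P₁V₁ − P₂V₂)/(γ−1) = (3366 − 1750)/0.667 = 2423 J.
After step 1: P = 162.1 kPa, V = 10.8 L, T = 157 K.
Step 2 (isothermal): W = P₁V₁ ln(V₂/V₁) = (1750) ln(27.6/10.8) = 1642 J.
W_total = 2423 + 1642 = 4065 J.

W_total ≈ 4.07 kJ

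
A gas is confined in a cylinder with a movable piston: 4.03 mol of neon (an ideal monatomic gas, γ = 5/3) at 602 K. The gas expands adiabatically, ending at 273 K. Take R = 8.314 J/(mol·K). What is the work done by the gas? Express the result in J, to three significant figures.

Adiabatic ⇒ Q = 0, so W_by = −ΔU = nCᵥ(T₁ − T₂).
Cᵥ = 3R/2 = 12.47 J/(mol·K).
W = (4.03)(12.47)(602 − 273) = 16535 J.

W ≈ 16500 J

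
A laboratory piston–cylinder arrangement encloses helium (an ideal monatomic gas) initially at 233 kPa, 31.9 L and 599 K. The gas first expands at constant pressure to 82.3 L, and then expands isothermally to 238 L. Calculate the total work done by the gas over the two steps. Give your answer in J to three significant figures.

Step 1 (isobaric): W = PΔV = (233 kPa)(82.3 − 31.9 L) = 11743 J.
After step 1: P = 233 kPa, V = 82.3 L, T = 1545 K.
Step 2 (isothermal): W = P₁V₁ ln(V₂/V₁) = (19176) ln(238/82.3) = 20363 J.
W_total = 11743 + 20363 = 32106 J.

W_total ≈ 32100 J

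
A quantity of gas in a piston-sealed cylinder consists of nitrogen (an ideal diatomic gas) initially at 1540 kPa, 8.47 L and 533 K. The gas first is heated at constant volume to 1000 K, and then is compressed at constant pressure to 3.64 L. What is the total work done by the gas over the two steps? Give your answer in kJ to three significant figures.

W_total ≈ -14.0 kJ

Step 1 (isochoric): W = 0 (constant volume).
After step 1: P = 2889 kPa (V unchanged).
Step 2 (isobaric): W = PΔV = (2889 kPa)(3.64 − 8.47 L) = -13955 J.
W_total = 0 − 13955 = -13955 J.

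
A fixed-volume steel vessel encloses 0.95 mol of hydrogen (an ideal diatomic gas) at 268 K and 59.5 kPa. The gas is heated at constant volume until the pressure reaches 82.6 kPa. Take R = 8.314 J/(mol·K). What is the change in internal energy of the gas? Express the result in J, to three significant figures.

Constant volume ⇒ W = 0, so Q = ΔU = nCᵥΔT with Cᵥ = 5R/2 = 20.79 J/(mol·K).
At constant V, T₂/T₁ = P₂/P₁ ⇒ ΔT = T₁(P₂/P₁ − 1) = 268·(82.6/59.5 − 1) = 104 K.
ΔU = (0.95)(20.79)(104) = 2054 J.

ΔU ≈ 2050 J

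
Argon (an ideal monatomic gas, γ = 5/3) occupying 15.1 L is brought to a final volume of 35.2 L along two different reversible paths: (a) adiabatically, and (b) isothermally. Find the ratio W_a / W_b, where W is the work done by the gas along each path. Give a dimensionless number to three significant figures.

Path (a) adiabatic: W = P₁V₁(1 − (V₁/V₂)^(γ−1))/(γ−1) → W_a/(P₁V₁) = 0.6468.
Path (b) isothermal: W = P₁V₁ ln(V₂/V₁) → W_b/(P₁V₁) = 0.8464.
W_a / W_b = 0.6468 / 0.8464 = 0.7642.

W_a / W_b ≈ 0.764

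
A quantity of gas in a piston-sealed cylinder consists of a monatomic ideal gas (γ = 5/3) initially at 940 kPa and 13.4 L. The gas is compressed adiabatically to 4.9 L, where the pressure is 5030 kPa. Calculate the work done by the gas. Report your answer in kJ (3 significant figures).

Adiabatic: W = (P₁V₁ − P₂V₂)/(γ − 1) with γ = 5/3.
P₁V₁ = 12596 J, P₂V₂ = 24647 J.
W = (12596 − 24647) / 0.6667 = -18076 J.

W ≈ -18.1 kJ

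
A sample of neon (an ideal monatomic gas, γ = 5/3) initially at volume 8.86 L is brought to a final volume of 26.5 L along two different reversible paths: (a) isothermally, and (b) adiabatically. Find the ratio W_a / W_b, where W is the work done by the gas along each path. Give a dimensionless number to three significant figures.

W_a / W_b ≈ 1.41

Path (a) isothermal: W = P₁V₁ ln(V₂/V₁) → W_a/(P₁V₁) = 1.096.
Path (b) adiabatic: W = P₁V₁(1 − (V₁/V₂)^(γ−1))/(γ−1) → W_b/(P₁V₁) = 0.7774.
W_a / W_b = 1.096 / 0.7774 = 1.409.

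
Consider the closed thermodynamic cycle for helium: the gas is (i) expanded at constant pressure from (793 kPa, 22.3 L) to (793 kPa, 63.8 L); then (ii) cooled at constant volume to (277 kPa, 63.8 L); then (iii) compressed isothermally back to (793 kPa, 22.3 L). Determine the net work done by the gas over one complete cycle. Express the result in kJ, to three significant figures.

Leg (i): W = PΔV = (793)(63.8 − 22.3) = 32910 J.
Leg (ii): W = 0.
Leg (iii): W = PᵢVᵢ ln(V_f/Vᵢ) = (17673) ln(22.3/63.8) = -18577 J.
W_net = 32910 − 18577 = 14333 J.

W_net ≈ 14.3 kJ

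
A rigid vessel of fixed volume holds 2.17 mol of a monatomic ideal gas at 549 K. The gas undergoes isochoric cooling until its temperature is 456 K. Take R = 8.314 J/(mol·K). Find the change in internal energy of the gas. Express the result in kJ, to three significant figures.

ΔU ≈ -2.52 kJ

Constant volume ⇒ W = 0, so Q = ΔU = nCᵥΔT with Cᵥ = 3R/2 = 12.47 J/(mol·K).
ΔU = (2.17)(12.47)(456 − 549) = -2517 J.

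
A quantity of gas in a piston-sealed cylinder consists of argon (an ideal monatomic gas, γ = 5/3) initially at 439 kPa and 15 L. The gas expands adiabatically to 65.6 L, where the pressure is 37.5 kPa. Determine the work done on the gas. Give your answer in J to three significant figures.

W ≈ -6190 J

Adiabatic: W = (P₁V₁ − P₂V₂)/(γ − 1) with γ = 5/3.
P₁V₁ = 6585 J, P₂V₂ = 2460 J.
W = (6585 − 2460) / 0.6667 = 6187 J.
Work on gas = −W_by = -6187 J.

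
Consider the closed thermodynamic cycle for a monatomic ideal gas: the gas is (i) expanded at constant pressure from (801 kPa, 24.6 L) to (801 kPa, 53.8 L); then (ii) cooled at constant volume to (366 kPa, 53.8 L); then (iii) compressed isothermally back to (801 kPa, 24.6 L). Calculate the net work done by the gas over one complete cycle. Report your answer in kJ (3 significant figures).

Leg (i): W = PΔV = (801)(53.8 − 24.6) = 23389 J.
Leg (ii): W = 0.
Leg (iii): W = PᵢVᵢ ln(V_f/Vᵢ) = (19691) ln(24.6/53.8) = -15409 J.
W_net = 23389 − 15409 = 7981 J.

W_net ≈ 7.98 kJ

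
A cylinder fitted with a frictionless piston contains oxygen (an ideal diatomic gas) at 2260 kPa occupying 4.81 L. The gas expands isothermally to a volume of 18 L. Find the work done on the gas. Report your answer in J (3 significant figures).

Isothermal: W = nRT ln(V₂/V₁) = P₁V₁ ln(V₂/V₁).
P₁V₁ = (2260 kPa)(4.81 L) = 10871 J.
W = 10871 × ln(18/4.81) = 10871 × 1.32
W_by_gas = 14346 J; work on gas = −W_by = -14346 J.

W ≈ -14300 J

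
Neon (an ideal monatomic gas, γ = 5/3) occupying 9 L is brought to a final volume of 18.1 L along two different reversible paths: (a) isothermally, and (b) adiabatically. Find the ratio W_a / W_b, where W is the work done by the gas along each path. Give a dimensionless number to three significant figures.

W_a / W_b ≈ 1.25

Path (a) isothermal: W = P₁V₁ ln(V₂/V₁) → W_a/(P₁V₁) = 0.6987.
Path (b) adiabatic: W = P₁V₁(1 − (V₁/V₂)^(γ−1))/(γ−1) → W_b/(P₁V₁) = 0.5585.
W_a / W_b = 0.6987 / 0.5585 = 1.251.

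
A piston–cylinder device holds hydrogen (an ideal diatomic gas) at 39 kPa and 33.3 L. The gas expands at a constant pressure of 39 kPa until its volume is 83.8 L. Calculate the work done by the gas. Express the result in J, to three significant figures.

Isobaric: W = P ΔV.
W = (39 kPa)(83.8 − 33.3 L) = (39)(50.5) = 1970 J.

W ≈ 1970 J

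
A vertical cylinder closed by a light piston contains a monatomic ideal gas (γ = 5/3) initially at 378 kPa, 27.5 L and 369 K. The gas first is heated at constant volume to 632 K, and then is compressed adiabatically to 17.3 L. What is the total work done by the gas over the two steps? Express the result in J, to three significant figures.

Step 1 (isochoric): W = 0 (constant volume).
After step 1: P = 647.4 kPa (V unchanged).
Step 2 (adiabatic): W = (P₁V₁ − P₂V₂)/(γ−1) = (17804 − 24250)/0.667 = -9669 J.
W_total = 0 − 9669 = -9669 J.

W_total ≈ -9670 J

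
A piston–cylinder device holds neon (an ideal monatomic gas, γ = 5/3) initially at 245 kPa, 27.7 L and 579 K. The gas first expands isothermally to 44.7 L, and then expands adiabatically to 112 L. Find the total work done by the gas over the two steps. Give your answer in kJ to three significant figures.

Step 1 (isothermal): W = P₁V₁ ln(V₂/V₁) = (6786) ln(44.7/27.7) = 3248 J.
After step 1: P = 151.8 kPa, V = 44.7 L, T = 579 K.
Step 2 (adiabatic): W = (P₁V₁ − P₂V₂)/(γ−1) = (6786 − 3679)/0.667 = 4662 J.
W_total = 3248 + 4662 = 7909 J.

W_total ≈ 7.91 kJ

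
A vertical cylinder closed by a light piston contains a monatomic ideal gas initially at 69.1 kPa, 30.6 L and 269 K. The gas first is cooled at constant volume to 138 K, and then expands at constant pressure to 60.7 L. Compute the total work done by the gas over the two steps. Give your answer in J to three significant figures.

Step 1 (isochoric): W = 0 (constant volume).
After step 1: P = 35.45 kPa (V unchanged).
Step 2 (isobaric): W = PΔV = (35.45 kPa)(60.7 − 30.6 L) = 1067 J.
W_total = 0 + 1067 = 1067 J.

W_total ≈ 1070 J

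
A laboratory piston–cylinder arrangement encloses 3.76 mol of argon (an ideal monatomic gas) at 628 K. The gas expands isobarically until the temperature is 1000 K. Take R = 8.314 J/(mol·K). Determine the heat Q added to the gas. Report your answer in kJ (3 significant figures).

Q ≈ 29.1 kJ

Isobaric: W = nRΔT = (3.76)(8.314)(372) = 11629 J.
ΔU = nCᵥΔT with Cᵥ = 3R/2: ΔU = (3.76)(12.47)(372) = 17443 J.
Q = ΔU + W = 17443 + 11629 = 29072 J.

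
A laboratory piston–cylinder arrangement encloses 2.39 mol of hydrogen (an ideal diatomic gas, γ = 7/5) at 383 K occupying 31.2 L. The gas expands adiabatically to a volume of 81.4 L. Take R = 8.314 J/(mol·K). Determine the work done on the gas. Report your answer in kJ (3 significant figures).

W ≈ -6.06 kJ

Adiabatic: TV^(γ−1) = const with γ = 7/5.
T₂ = T₁ (V₁/V₂)^(γ−1) = 383 × (31.2/81.4)^0.4 = 383 × 0.6814 = 261 K.
W_by = nCᵥ(T₁ − T₂) = (2.39)(20.79)(383 − 261) = 6061 J.
Work on gas = −W_by = -6061 J.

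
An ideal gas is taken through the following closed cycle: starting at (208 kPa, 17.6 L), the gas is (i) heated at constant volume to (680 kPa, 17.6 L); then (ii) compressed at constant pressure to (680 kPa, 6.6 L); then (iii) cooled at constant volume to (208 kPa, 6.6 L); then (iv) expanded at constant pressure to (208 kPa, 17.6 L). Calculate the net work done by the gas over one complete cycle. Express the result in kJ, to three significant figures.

W_net ≈ -5.19 kJ

Constant-volume legs do no work.
W(ii) = (680)(6.6 − 17.6) = -7480 J; W(iv) = (208)(17.6 − 6.6) = 2288 J.
W_net = -7480 + 2288 = -5192 J (the counter-clockwise enclosed area).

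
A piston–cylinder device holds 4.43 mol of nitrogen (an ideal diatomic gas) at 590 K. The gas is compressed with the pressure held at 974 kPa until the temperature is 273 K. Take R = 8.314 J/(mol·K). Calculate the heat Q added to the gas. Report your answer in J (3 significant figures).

Q ≈ -40900 J

Isobaric: W = nRΔT = (4.43)(8.314)(-317) = -11675 J.
ΔU = nCᵥΔT with Cᵥ = 5R/2: ΔU = (4.43)(20.79)(-317) = -29189 J.
Q = ΔU + W = -29189 − 11675 = -40864 J.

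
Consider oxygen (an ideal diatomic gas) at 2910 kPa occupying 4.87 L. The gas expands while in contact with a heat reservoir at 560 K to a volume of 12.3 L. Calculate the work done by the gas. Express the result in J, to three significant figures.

W ≈ 13100 J

Isothermal: W = nRT ln(V₂/V₁) = P₁V₁ ln(V₂/V₁).
P₁V₁ = (2910 kPa)(4.87 L) = 14172 J.
W = 14172 × ln(12.3/4.87) = 14172 × 0.9265
W_by_gas = 13130 J.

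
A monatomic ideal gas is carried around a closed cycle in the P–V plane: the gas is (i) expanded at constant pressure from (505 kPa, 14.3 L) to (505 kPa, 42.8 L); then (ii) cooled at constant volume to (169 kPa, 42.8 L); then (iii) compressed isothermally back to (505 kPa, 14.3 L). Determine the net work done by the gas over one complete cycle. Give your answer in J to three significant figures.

Leg (i): W = PΔV = (505)(42.8 − 14.3) = 14392 J.
Leg (ii): W = 0.
Leg (iii): W = PᵢVᵢ ln(V_f/Vᵢ) = (7233) ln(14.3/42.8) = -7930 J.
W_net = 14392 − 7930 = 6463 J.

W_net ≈ 6460 J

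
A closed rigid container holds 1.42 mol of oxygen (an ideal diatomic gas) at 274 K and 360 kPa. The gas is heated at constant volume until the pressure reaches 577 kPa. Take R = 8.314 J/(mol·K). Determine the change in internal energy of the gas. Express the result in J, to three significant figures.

ΔU ≈ 4870 J

Constant volume ⇒ W = 0, so Q = ΔU = nCᵥΔT with Cᵥ = 5R/2 = 20.79 J/(mol·K).
At constant V, T₂/T₁ = P₂/P₁ ⇒ ΔT = T₁(P₂/P₁ − 1) = 274·(577/360 − 1) = 165.2 K.
ΔU = (1.42)(20.79)(165.2) = 4875 J.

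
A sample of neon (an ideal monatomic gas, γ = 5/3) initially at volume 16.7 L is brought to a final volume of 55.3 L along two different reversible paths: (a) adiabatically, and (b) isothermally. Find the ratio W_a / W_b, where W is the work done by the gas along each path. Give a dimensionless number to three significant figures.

W_a / W_b ≈ 0.689

Path (a) adiabatic: W = P₁V₁(1 − (V₁/V₂)^(γ−1))/(γ−1) → W_a/(P₁V₁) = 0.8248.
Path (b) isothermal: W = P₁V₁ ln(V₂/V₁) → W_b/(P₁V₁) = 1.197.
W_a / W_b = 0.8248 / 1.197 = 0.6889.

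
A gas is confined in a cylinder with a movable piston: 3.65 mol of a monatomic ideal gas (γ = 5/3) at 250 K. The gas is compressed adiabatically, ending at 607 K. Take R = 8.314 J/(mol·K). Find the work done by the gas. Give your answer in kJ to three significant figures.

W ≈ -16.3 kJ

Adiabatic ⇒ Q = 0, so W_by = −ΔU = nCᵥ(T₁ − T₂).
Cᵥ = 3R/2 = 12.47 J/(mol·K).
W = (3.65)(12.47)(250 − 607) = -16250 J.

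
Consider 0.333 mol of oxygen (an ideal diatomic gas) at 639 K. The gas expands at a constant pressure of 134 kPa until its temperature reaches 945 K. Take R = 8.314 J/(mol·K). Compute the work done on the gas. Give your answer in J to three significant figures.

W ≈ -847 J

Isobaric: W = P ΔV = nR ΔT.
W = (0.333)(8.314)(945 − 639) = 847.2 J.
Work on gas = −W_by = -847.2 J.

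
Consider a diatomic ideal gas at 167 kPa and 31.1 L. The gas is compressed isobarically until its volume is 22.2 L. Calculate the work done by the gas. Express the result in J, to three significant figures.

Isobaric: W = P ΔV.
W = (167 kPa)(22.2 − 31.1 L) = (167)(-8.9) = -1486 J.

W ≈ -1490 J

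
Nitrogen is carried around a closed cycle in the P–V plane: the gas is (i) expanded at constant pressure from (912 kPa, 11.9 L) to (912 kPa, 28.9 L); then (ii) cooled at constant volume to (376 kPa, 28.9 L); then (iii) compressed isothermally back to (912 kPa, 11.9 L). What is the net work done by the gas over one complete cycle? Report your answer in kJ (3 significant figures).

Leg (i): W = PΔV = (912)(28.9 − 11.9) = 15504 J.
Leg (ii): W = 0.
Leg (iii): W = PᵢVᵢ ln(V_f/Vᵢ) = (10866) ln(11.9/28.9) = -9642 J.
W_net = 15504 − 9642 = 5862 J.

W_net ≈ 5.86 kJ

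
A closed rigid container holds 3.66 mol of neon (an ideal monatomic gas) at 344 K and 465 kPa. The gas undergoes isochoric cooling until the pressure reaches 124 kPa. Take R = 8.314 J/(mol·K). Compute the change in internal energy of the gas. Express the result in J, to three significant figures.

Constant volume ⇒ W = 0, so Q = ΔU = nCᵥΔT with Cᵥ = 3R/2 = 12.47 J/(mol·K).
At constant V, T₂/T₁ = P₂/P₁ ⇒ ΔT = T₁(P₂/P₁ − 1) = 344·(124/465 − 1) = -252.3 K.
ΔU = (3.66)(12.47)(-252.3) = -11514 J.

ΔU ≈ -11500 J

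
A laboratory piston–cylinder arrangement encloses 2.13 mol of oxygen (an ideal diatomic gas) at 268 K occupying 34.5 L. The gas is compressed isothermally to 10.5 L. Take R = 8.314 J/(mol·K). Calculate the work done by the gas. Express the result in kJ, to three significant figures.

Isothermal: W = nRT ln(V₂/V₁).
W = (2.13)(8.314)(268) × ln(10.5/34.5)
  = 4746 × -1.19
W_by_gas = -5646 J.

W ≈ -5.65 kJ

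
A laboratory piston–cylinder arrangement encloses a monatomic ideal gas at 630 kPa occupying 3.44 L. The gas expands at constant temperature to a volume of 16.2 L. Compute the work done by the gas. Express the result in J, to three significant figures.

Isothermal: W = nRT ln(V₂/V₁) = P₁V₁ ln(V₂/V₁).
P₁V₁ = (630 kPa)(3.44 L) = 2167 J.
W = 2167 × ln(16.2/3.44) = 2167 × 1.55
W_by_gas = 3358 J.

W ≈ 3360 J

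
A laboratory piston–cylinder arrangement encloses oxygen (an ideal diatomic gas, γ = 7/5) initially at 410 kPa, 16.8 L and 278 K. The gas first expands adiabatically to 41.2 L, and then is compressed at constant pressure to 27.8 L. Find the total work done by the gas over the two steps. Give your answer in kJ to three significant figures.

W_total ≈ 3.63 kJ

Step 1 (adiabatic): W = (P₁V₁ − P₂V₂)/(γ−1) = (6888 − 4811)/0.4 = 5192 J.
After step 1: P = 116.8 kPa, V = 41.2 L, T = 194.2 K.
Step 2 (isobaric): W = PΔV = (116.8 kPa)(27.8 − 41.2 L) = -1565 J.
W_total = 5192 − 1565 = 3627 J.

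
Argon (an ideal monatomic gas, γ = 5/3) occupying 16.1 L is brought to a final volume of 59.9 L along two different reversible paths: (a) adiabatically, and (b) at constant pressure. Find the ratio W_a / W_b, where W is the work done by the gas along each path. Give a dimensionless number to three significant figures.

Path (a) adiabatic: W = P₁V₁(1 − (V₁/V₂)^(γ−1))/(γ−1) → W_a/(P₁V₁) = 0.8753.
Path (b) isobaric: W = P₁(V₂ − V₁) → W_b/(P₁V₁) = 2.72.
W_a / W_b = 0.8753 / 2.72 = 0.3217.

W_a / W_b ≈ 0.322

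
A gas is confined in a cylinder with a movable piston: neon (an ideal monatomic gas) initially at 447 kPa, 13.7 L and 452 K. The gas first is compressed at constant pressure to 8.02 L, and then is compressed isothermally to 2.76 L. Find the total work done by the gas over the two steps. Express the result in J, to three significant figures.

W_total ≈ -6360 J

Step 1 (isobaric): W = PΔV = (447 kPa)(8.02 − 13.7 L) = -2539 J.
After step 1: P = 447 kPa, V = 8.02 L, T = 264.6 K.
Step 2 (isothermal): W = P₁V₁ ln(V₂/V₁) = (3585) ln(2.76/8.02) = -3824 J.
W_total = -2539 − 3824 = -6363 J.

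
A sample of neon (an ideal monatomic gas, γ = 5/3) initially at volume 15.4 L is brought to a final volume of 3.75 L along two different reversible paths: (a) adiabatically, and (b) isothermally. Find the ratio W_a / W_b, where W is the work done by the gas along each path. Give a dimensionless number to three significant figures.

Path (a) adiabatic: W = P₁V₁(1 − (V₁/V₂)^(γ−1))/(γ−1) → W_a/(P₁V₁) = -2.347.
Path (b) isothermal: W = P₁V₁ ln(V₂/V₁) → W_b/(P₁V₁) = -1.413.
W_a / W_b = -2.347 / -1.413 = 1.661.

W_a / W_b ≈ 1.66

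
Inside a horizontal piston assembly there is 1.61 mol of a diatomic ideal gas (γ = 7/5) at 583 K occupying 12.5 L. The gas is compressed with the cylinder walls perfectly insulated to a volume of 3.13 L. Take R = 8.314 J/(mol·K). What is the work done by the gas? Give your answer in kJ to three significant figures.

W ≈ -14.4 kJ

Adiabatic: TV^(γ−1) = const with γ = 7/5.
T₂ = T₁ (V₁/V₂)^(γ−1) = 583 × (12.5/3.13)^0.4 = 583 × 1.74 = 1014 K.
W_by = nCᵥ(T₁ − T₂) = (1.61)(20.79)(583 − 1014) = -14437 J.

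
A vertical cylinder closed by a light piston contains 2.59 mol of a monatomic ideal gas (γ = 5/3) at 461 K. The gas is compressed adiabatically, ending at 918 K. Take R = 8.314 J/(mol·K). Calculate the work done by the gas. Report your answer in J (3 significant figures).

W ≈ -14800 J

Adiabatic ⇒ Q = 0, so W_by = −ΔU = nCᵥ(T₁ − T₂).
Cᵥ = 3R/2 = 12.47 J/(mol·K).
W = (2.59)(12.47)(461 − 918) = -14761 J.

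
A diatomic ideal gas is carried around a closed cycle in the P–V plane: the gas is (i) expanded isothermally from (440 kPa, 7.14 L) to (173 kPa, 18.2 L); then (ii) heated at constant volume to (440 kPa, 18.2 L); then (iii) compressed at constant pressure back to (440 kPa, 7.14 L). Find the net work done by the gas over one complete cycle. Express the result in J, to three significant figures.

Leg (i): W = PᵢVᵢ ln(V_f/Vᵢ) = (3142) ln(18.2/7.14) = 2940 J.
Leg (ii): W = 0.
Leg (iii): W = PΔV = (440)(7.14 − 18.2) = -4866 J.
W_net = 2940 − 4866 = -1927 J.

W_net ≈ -1930 J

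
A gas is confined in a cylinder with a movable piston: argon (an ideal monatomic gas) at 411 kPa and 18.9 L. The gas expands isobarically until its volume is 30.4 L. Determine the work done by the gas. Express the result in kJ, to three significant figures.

W ≈ 4.73 kJ

Isobaric: W = P ΔV.
W = (411 kPa)(30.4 − 18.9 L) = (411)(11.5) = 4726 J.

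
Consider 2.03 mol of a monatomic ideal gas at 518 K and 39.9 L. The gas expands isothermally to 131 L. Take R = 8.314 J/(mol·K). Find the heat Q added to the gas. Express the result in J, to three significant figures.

Q ≈ 10400 J

Isothermal ⇒ ΔU = 0, so Q = W = nRT ln(V₂/V₁).
Q = (2.03)(8.314)(518) ln(131/39.9) = 8743 × 1.189 = 10393 J.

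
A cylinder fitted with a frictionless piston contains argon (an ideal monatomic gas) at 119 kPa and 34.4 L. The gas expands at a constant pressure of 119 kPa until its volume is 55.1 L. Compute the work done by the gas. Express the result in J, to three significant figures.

W ≈ 2460 J

Isobaric: W = P ΔV.
W = (119 kPa)(55.1 − 34.4 L) = (119)(20.7) = 2463 J.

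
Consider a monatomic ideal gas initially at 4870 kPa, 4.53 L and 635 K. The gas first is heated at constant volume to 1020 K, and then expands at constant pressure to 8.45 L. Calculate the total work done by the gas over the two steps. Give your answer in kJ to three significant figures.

W_total ≈ 30.7 kJ

Step 1 (isochoric): W = 0 (constant volume).
After step 1: P = 7823 kPa (V unchanged).
Step 2 (isobaric): W = PΔV = (7823 kPa)(8.45 − 4.53 L) = 30665 J.
W_total = 0 + 30665 = 30665 J.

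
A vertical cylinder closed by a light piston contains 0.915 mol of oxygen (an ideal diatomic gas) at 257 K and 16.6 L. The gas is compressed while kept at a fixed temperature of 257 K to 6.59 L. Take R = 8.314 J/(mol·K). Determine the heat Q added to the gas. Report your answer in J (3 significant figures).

Isothermal ⇒ ΔU = 0, so Q = W = nRT ln(V₂/V₁).
Q = (0.915)(8.314)(257) ln(6.59/16.6) = 1955 × -0.9238 = -1806 J.

Q ≈ -1810 J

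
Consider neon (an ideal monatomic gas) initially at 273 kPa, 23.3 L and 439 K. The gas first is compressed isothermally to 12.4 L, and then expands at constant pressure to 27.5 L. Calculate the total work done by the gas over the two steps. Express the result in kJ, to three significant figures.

Step 1 (isothermal): W = P₁V₁ ln(V₂/V₁) = (6361) ln(12.4/23.3) = -4012 J.
After step 1: P = 513 kPa, V = 12.4 L, T = 439 K.
Step 2 (isobaric): W = PΔV = (513 kPa)(27.5 − 12.4 L) = 7746 J.
W_total = -4012 + 7746 = 3734 J.

W_total ≈ 3.73 kJ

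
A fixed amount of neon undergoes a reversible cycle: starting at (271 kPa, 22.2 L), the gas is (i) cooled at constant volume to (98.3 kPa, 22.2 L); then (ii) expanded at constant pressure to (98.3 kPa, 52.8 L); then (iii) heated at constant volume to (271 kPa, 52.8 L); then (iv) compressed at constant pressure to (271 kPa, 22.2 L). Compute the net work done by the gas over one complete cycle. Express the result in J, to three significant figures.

Constant-volume legs do no work.
W(ii) = (98.3)(52.8 − 22.2) = 3008 J; W(iv) = (271)(22.2 − 52.8) = -8293 J.
W_net = 3008 − 8293 = -5285 J (the counter-clockwise enclosed area).

W_net ≈ -5280 J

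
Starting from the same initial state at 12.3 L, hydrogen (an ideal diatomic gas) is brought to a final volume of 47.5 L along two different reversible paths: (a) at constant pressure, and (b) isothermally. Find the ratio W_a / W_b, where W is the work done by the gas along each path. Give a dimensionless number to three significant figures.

W_a / W_b ≈ 2.12

Path (a) isobaric: W = P₁(V₂ − V₁) → W_a/(P₁V₁) = 2.862.
Path (b) isothermal: W = P₁V₁ ln(V₂/V₁) → W_b/(P₁V₁) = 1.351.
W_a / W_b = 2.862 / 1.351 = 2.118.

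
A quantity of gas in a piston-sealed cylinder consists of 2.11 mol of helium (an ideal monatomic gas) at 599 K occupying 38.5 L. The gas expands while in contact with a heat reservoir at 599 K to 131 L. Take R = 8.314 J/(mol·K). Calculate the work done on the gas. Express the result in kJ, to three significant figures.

W ≈ -12.9 kJ

Isothermal: W = nRT ln(V₂/V₁).
W = (2.11)(8.314)(599) × ln(131/38.5)
  = 10508 × 1.225
W_by_gas = 12867 J; work on gas = −W_by = -12867 J.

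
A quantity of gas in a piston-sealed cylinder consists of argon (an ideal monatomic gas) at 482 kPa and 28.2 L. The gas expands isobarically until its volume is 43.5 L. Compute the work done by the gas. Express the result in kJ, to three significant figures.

W ≈ 7.37 kJ

Isobaric: W = P ΔV.
W = (482 kPa)(43.5 − 28.2 L) = (482)(15.3) = 7375 J.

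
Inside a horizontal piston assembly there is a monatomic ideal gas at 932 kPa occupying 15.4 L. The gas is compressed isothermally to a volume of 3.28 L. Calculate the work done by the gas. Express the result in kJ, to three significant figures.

Isothermal: W = nRT ln(V₂/V₁) = P₁V₁ ln(V₂/V₁).
P₁V₁ = (932 kPa)(15.4 L) = 14353 J.
W = 14353 × ln(3.28/15.4) = 14353 × -1.547
W_by_gas = -22197 J.

W ≈ -22.2 kJ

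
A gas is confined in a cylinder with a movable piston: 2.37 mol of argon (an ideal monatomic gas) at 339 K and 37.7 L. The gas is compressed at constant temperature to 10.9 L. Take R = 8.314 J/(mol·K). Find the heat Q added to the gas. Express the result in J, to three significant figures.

Isothermal ⇒ ΔU = 0, so Q = W = nRT ln(V₂/V₁).
Q = (2.37)(8.314)(339) ln(10.9/37.7) = 6680 × -1.241 = -8289 J.

Q ≈ -8290 J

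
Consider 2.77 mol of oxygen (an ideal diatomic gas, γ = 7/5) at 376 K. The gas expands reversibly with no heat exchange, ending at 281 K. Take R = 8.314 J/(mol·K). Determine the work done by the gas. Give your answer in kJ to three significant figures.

Adiabatic ⇒ Q = 0, so W_by = −ΔU = nCᵥ(T₁ − T₂).
Cᵥ = 5R/2 = 20.79 J/(mol·K).
W = (2.77)(20.79)(376 − 281) = 5470 J.

W ≈ 5.47 kJ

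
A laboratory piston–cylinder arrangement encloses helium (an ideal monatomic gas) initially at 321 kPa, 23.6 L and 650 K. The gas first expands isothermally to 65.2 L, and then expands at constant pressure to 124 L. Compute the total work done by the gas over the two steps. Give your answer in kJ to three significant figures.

Step 1 (isothermal): W = P₁V₁ ln(V₂/V₁) = (7576) ln(65.2/23.6) = 7698 J.
After step 1: P = 116.2 kPa, V = 65.2 L, T = 650 K.
Step 2 (isobaric): W = PΔV = (116.2 kPa)(124 − 65.2 L) = 6832 J.
W_total = 7698 + 6832 = 14530 J.

W_total ≈ 14.5 kJ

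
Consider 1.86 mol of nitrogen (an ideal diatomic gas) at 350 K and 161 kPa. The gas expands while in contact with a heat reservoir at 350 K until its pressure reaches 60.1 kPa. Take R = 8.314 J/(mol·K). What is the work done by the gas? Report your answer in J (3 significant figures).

Isothermal process: W = nRT ln(V₂/V₁) = nRT ln(P₁/P₂).
W = (1.86)(8.314)(350) × ln(161/60.1)
  = 5412 × ln(2.679) = 5412 × 0.9854
W_by_gas = 5333 J.

W ≈ 5330 J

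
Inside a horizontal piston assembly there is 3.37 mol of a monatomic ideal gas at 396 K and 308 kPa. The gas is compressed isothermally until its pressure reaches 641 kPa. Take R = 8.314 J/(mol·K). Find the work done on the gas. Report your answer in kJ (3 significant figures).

W ≈ 8.13 kJ

Isothermal process: W = nRT ln(V₂/V₁) = nRT ln(P₁/P₂).
W = (3.37)(8.314)(396) × ln(308/641)
  = 11095 × ln(0.4805) = 11095 × -0.7329
W_by_gas = -8132 J; work on gas = −W_by = 8132 J.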